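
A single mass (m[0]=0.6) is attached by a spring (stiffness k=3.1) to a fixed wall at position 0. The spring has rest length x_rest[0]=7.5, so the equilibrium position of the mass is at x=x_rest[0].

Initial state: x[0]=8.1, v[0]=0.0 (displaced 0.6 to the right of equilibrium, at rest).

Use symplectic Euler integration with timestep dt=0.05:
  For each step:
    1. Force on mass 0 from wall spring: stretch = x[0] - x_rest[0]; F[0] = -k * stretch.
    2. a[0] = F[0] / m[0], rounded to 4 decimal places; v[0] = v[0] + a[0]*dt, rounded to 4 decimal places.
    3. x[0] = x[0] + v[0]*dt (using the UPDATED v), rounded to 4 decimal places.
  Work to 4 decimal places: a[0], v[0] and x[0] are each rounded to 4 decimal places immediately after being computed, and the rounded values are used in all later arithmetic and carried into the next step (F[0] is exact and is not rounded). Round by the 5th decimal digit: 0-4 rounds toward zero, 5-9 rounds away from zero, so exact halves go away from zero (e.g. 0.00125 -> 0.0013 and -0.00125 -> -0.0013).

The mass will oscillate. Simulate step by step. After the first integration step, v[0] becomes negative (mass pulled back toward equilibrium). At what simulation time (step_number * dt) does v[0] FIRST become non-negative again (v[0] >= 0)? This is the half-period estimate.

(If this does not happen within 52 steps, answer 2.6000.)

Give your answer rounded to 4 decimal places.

Step 0: x=[8.1000] v=[0.0000]
Step 1: x=[8.0923] v=[-0.1550]
Step 2: x=[8.0769] v=[-0.3080]
Step 3: x=[8.0541] v=[-0.4570]
Step 4: x=[8.0241] v=[-0.6001]
Step 5: x=[7.9873] v=[-0.7355]
Step 6: x=[7.9442] v=[-0.8614]
Step 7: x=[7.8954] v=[-0.9762]
Step 8: x=[7.8415] v=[-1.0783]
Step 9: x=[7.7832] v=[-1.1665]
Step 10: x=[7.7212] v=[-1.2397]
Step 11: x=[7.6564] v=[-1.2968]
Step 12: x=[7.5895] v=[-1.3372]
Step 13: x=[7.5215] v=[-1.3603]
Step 14: x=[7.4532] v=[-1.3659]
Step 15: x=[7.3855] v=[-1.3538]
Step 16: x=[7.3193] v=[-1.3242]
Step 17: x=[7.2554] v=[-1.2775]
Step 18: x=[7.1947] v=[-1.2143]
Step 19: x=[7.1379] v=[-1.1354]
Step 20: x=[7.0858] v=[-1.0419]
Step 21: x=[7.0391] v=[-0.9349]
Step 22: x=[6.9983] v=[-0.8158]
Step 23: x=[6.9640] v=[-0.6862]
Step 24: x=[6.9366] v=[-0.5477]
Step 25: x=[6.9165] v=[-0.4022]
Step 26: x=[6.9039] v=[-0.2515]
Step 27: x=[6.8990] v=[-0.0975]
Step 28: x=[6.9019] v=[0.0578]
First v>=0 after going negative at step 28, time=1.4000

Answer: 1.4000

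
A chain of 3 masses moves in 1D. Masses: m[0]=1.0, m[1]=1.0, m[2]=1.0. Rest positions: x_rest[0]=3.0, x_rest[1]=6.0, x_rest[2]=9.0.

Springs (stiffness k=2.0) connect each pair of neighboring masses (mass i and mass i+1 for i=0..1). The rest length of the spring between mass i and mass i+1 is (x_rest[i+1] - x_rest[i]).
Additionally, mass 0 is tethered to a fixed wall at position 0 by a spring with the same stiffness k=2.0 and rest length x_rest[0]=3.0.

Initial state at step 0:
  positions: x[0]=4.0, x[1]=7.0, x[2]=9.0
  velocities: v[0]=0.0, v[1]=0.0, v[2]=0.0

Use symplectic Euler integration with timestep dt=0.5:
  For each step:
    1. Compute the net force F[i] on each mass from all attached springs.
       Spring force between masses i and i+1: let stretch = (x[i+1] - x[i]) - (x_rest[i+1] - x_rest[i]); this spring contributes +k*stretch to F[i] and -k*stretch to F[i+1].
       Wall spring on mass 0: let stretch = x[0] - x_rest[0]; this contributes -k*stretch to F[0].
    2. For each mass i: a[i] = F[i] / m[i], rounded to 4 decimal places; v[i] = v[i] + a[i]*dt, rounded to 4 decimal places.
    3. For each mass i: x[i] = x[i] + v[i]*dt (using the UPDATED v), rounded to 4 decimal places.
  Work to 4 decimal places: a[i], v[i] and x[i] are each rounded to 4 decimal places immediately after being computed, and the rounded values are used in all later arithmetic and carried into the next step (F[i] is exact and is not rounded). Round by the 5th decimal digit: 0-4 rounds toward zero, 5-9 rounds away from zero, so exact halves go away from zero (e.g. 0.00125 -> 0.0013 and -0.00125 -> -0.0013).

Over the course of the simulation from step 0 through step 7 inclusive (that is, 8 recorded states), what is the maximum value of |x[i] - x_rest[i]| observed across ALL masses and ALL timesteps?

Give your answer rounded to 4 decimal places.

Step 0: x=[4.0000 7.0000 9.0000] v=[0.0000 0.0000 0.0000]
Step 1: x=[3.5000 6.5000 9.5000] v=[-1.0000 -1.0000 1.0000]
Step 2: x=[2.7500 6.0000 10.0000] v=[-1.5000 -1.0000 1.0000]
Step 3: x=[2.2500 5.8750 10.0000] v=[-1.0000 -0.2500 0.0000]
Step 4: x=[2.4375 6.0000 9.4375] v=[0.3750 0.2500 -1.1250]
Step 5: x=[3.1875 6.0625 8.6563] v=[1.5000 0.1250 -1.5625]
Step 6: x=[3.7813 5.9844 8.0782] v=[1.1875 -0.1562 -1.1563]
Step 7: x=[3.5860 5.8517 7.9532] v=[-0.3907 -0.2655 -0.2501]
Max displacement = 1.0468

Answer: 1.0468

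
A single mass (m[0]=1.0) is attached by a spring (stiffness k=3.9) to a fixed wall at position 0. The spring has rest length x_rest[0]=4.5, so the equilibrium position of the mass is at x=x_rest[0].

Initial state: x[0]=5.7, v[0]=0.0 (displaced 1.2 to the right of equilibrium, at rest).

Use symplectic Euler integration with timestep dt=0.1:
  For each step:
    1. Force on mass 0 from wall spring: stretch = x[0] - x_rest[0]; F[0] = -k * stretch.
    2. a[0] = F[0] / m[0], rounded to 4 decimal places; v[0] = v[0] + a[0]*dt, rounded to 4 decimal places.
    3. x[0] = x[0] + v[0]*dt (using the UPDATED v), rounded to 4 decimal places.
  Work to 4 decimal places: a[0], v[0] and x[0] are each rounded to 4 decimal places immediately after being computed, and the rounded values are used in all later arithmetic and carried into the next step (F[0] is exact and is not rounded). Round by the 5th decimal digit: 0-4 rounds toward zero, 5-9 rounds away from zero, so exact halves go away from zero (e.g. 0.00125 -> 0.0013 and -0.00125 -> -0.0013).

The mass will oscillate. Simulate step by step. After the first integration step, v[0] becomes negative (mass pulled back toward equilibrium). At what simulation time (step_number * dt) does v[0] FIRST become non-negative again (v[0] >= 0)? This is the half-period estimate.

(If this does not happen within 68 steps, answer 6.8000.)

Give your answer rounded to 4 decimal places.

Step 0: x=[5.7000] v=[0.0000]
Step 1: x=[5.6532] v=[-0.4680]
Step 2: x=[5.5614] v=[-0.9178]
Step 3: x=[5.4282] v=[-1.3318]
Step 4: x=[5.2588] v=[-1.6938]
Step 5: x=[5.0598] v=[-1.9897]
Step 6: x=[4.8390] v=[-2.2080]
Step 7: x=[4.6050] v=[-2.3402]
Step 8: x=[4.3669] v=[-2.3812]
Step 9: x=[4.1340] v=[-2.3293]
Step 10: x=[3.9153] v=[-2.1866]
Step 11: x=[3.7194] v=[-1.9586]
Step 12: x=[3.5540] v=[-1.6542]
Step 13: x=[3.4255] v=[-1.2853]
Step 14: x=[3.3389] v=[-0.8662]
Step 15: x=[3.2976] v=[-0.4134]
Step 16: x=[3.3032] v=[0.0555]
First v>=0 after going negative at step 16, time=1.6000

Answer: 1.6000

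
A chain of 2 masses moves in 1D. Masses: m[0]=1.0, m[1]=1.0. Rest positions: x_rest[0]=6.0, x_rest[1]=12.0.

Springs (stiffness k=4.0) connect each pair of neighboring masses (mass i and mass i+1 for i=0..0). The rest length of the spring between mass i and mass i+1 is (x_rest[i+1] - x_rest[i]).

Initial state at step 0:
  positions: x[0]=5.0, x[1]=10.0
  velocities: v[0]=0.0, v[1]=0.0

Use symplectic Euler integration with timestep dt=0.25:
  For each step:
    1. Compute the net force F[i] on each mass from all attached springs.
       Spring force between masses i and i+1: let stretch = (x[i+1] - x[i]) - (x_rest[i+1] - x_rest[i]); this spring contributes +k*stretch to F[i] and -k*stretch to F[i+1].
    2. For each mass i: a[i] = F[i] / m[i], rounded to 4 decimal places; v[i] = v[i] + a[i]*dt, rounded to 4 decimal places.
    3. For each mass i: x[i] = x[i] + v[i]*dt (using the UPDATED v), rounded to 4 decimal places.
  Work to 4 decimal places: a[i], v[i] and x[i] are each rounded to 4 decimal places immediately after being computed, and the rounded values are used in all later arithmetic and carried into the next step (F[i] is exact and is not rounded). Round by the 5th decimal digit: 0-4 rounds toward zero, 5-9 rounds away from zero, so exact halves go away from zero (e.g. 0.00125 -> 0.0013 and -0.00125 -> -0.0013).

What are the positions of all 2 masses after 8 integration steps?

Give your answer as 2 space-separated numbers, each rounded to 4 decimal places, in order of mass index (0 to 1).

Step 0: x=[5.0000 10.0000] v=[0.0000 0.0000]
Step 1: x=[4.7500 10.2500] v=[-1.0000 1.0000]
Step 2: x=[4.3750 10.6250] v=[-1.5000 1.5000]
Step 3: x=[4.0625 10.9375] v=[-1.2500 1.2500]
Step 4: x=[3.9688 11.0313] v=[-0.3750 0.3750]
Step 5: x=[4.1407 10.8594] v=[0.6875 -0.6875]
Step 6: x=[4.4923 10.5079] v=[1.4062 -1.4062]
Step 7: x=[4.8478 10.1525] v=[1.4218 -1.4218]
Step 8: x=[5.0294 9.9709] v=[0.7265 -0.7265]

Answer: 5.0294 9.9709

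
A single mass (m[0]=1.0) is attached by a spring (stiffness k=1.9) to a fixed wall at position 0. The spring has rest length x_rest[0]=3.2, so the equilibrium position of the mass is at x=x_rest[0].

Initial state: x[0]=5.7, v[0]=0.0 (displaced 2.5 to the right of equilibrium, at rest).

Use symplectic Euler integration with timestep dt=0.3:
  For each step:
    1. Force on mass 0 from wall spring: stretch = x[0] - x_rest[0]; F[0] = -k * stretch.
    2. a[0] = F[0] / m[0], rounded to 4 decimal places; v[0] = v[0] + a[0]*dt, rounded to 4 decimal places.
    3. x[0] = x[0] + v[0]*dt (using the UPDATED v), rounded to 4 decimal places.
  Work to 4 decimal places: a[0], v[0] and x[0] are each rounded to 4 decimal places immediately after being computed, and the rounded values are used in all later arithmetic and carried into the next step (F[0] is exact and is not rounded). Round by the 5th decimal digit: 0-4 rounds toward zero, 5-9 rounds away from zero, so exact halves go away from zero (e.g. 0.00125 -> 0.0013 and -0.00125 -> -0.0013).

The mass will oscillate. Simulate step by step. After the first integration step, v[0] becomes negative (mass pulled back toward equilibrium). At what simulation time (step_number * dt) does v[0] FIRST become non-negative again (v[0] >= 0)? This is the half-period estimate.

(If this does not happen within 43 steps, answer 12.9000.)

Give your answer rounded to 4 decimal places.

Step 0: x=[5.7000] v=[0.0000]
Step 1: x=[5.2725] v=[-1.4250]
Step 2: x=[4.4906] v=[-2.6063]
Step 3: x=[3.4880] v=[-3.3419]
Step 4: x=[2.4362] v=[-3.5061]
Step 5: x=[1.5150] v=[-3.0707]
Step 6: x=[0.8819] v=[-2.1103]
Step 7: x=[0.6452] v=[-0.7890]
Step 8: x=[0.8454] v=[0.6672]
First v>=0 after going negative at step 8, time=2.4000

Answer: 2.4000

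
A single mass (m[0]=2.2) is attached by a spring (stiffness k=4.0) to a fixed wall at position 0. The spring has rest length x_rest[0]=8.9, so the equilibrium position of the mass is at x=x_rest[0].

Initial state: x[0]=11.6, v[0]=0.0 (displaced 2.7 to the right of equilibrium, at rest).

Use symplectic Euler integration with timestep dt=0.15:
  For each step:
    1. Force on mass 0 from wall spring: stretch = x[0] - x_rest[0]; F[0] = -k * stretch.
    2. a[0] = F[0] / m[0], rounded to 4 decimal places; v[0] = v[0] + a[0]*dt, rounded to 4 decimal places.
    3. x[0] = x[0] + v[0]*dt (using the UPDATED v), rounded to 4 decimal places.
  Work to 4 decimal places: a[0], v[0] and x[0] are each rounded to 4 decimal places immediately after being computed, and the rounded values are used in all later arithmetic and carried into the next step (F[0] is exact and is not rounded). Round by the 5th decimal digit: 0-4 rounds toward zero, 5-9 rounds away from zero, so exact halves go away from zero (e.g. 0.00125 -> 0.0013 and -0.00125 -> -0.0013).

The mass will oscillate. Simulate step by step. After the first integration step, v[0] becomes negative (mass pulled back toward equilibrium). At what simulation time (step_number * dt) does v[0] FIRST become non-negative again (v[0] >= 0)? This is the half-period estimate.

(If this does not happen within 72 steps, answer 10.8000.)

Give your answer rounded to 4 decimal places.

Answer: 2.4000

Derivation:
Step 0: x=[11.6000] v=[0.0000]
Step 1: x=[11.4895] v=[-0.7364]
Step 2: x=[11.2731] v=[-1.4426]
Step 3: x=[10.9596] v=[-2.0898]
Step 4: x=[10.5619] v=[-2.6515]
Step 5: x=[10.0962] v=[-3.1047]
Step 6: x=[9.5816] v=[-3.4309]
Step 7: x=[9.0391] v=[-3.6168]
Step 8: x=[8.4909] v=[-3.6547]
Step 9: x=[7.9594] v=[-3.5431]
Step 10: x=[7.4664] v=[-3.2866]
Step 11: x=[7.0321] v=[-2.8956]
Step 12: x=[6.6742] v=[-2.3862]
Step 13: x=[6.4073] v=[-1.7792]
Step 14: x=[6.2424] v=[-1.0994]
Step 15: x=[6.1862] v=[-0.3746]
Step 16: x=[6.2410] v=[0.3655]
First v>=0 after going negative at step 16, time=2.4000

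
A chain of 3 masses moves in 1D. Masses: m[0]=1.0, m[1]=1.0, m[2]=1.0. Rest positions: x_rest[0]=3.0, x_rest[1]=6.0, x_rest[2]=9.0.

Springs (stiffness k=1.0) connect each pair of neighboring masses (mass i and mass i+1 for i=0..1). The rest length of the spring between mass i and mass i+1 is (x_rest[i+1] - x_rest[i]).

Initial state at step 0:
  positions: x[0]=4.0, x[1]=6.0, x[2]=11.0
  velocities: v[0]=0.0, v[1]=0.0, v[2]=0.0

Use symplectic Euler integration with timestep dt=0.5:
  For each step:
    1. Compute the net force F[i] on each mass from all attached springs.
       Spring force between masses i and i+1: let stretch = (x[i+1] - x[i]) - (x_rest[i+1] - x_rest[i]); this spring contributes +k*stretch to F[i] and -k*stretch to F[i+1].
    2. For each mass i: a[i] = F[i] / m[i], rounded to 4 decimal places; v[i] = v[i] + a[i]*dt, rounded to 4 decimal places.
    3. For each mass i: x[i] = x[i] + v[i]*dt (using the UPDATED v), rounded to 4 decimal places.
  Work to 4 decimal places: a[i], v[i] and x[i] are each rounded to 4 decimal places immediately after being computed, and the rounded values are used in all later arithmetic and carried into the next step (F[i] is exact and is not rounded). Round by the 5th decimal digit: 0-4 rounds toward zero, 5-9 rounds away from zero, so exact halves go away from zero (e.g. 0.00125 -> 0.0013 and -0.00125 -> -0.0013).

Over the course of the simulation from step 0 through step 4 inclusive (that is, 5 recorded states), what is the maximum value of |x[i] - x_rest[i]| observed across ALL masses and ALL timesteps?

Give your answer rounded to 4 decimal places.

Answer: 2.1094

Derivation:
Step 0: x=[4.0000 6.0000 11.0000] v=[0.0000 0.0000 0.0000]
Step 1: x=[3.7500 6.7500 10.5000] v=[-0.5000 1.5000 -1.0000]
Step 2: x=[3.5000 7.6875 9.8125] v=[-0.5000 1.8750 -1.3750]
Step 3: x=[3.5469 8.1094 9.3438] v=[0.0938 0.8438 -0.9375]
Step 4: x=[3.9845 7.6993 9.3165] v=[0.8751 -0.8203 -0.0547]
Max displacement = 2.1094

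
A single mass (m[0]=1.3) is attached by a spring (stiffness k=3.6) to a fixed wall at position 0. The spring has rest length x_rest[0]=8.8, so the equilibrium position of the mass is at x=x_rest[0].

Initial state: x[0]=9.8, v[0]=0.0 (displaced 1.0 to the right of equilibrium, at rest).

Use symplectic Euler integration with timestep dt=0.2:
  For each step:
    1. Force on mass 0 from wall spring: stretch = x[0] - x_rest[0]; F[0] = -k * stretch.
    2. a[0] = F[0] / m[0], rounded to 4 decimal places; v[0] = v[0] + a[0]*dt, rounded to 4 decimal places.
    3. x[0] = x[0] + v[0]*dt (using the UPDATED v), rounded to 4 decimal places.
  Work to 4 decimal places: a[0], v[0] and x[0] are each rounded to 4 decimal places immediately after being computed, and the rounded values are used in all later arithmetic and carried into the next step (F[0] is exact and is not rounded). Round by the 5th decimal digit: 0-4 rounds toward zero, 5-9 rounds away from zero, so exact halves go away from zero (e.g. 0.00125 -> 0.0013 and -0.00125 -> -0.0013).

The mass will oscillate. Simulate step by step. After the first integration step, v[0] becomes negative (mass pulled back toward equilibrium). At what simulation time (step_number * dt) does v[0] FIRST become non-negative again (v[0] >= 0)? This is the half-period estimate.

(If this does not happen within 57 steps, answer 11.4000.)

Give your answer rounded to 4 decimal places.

Step 0: x=[9.8000] v=[0.0000]
Step 1: x=[9.6892] v=[-0.5538]
Step 2: x=[9.4799] v=[-1.0463]
Step 3: x=[9.1953] v=[-1.4229]
Step 4: x=[8.8669] v=[-1.6418]
Step 5: x=[8.5311] v=[-1.6789]
Step 6: x=[8.2251] v=[-1.5300]
Step 7: x=[7.9828] v=[-1.2116]
Step 8: x=[7.8310] v=[-0.7590]
Step 9: x=[7.7865] v=[-0.2223]
Step 10: x=[7.8543] v=[0.3390]
First v>=0 after going negative at step 10, time=2.0000

Answer: 2.0000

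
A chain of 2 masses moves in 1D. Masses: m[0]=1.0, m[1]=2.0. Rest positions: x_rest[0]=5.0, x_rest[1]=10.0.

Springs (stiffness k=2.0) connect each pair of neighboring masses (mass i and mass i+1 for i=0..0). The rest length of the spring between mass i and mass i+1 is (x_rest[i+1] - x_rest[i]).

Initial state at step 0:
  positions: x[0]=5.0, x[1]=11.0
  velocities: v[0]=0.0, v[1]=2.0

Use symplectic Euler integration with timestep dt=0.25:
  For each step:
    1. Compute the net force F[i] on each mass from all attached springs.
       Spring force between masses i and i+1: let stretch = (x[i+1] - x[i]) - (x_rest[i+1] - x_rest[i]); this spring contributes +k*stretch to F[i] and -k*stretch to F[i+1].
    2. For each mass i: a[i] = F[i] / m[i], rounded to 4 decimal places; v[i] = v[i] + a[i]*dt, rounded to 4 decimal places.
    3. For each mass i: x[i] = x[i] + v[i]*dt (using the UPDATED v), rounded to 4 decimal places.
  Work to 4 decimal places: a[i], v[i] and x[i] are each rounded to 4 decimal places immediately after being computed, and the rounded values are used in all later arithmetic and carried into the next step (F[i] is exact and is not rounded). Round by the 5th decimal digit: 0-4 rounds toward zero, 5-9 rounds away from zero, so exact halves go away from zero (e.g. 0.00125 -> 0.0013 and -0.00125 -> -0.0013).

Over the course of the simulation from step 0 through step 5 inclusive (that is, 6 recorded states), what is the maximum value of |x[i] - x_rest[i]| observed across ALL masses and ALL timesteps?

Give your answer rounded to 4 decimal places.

Step 0: x=[5.0000 11.0000] v=[0.0000 2.0000]
Step 1: x=[5.1250 11.4375] v=[0.5000 1.7500]
Step 2: x=[5.4141 11.7930] v=[1.1563 1.4219]
Step 3: x=[5.8756 12.0623] v=[1.8458 1.0772]
Step 4: x=[6.4854 12.2574] v=[2.4392 0.7805]
Step 5: x=[7.1917 12.4043] v=[2.8252 0.5875]
Max displacement = 2.4043

Answer: 2.4043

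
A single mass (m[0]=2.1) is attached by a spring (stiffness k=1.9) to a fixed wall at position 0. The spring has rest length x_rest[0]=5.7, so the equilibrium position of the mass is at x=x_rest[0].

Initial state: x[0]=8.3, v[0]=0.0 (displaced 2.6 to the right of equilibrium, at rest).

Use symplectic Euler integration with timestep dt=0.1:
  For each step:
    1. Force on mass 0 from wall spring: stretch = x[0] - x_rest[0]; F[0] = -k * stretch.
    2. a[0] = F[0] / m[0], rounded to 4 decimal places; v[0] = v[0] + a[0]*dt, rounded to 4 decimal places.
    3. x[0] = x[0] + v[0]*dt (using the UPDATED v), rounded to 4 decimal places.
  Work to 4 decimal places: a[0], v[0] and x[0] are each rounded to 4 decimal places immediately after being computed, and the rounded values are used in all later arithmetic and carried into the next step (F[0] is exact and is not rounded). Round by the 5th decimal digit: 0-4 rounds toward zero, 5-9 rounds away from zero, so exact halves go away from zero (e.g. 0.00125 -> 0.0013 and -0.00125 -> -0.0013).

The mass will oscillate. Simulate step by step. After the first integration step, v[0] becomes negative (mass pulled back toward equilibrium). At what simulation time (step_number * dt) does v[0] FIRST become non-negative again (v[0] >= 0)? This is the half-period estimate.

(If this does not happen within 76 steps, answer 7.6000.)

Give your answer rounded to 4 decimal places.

Answer: 3.4000

Derivation:
Step 0: x=[8.3000] v=[0.0000]
Step 1: x=[8.2765] v=[-0.2352]
Step 2: x=[8.2297] v=[-0.4683]
Step 3: x=[8.1600] v=[-0.6972]
Step 4: x=[8.0680] v=[-0.9198]
Step 5: x=[7.9546] v=[-1.1341]
Step 6: x=[7.8208] v=[-1.3381]
Step 7: x=[7.6678] v=[-1.5300]
Step 8: x=[7.4970] v=[-1.7080]
Step 9: x=[7.3099] v=[-1.8706]
Step 10: x=[7.1083] v=[-2.0163]
Step 11: x=[6.8939] v=[-2.1437]
Step 12: x=[6.6687] v=[-2.2517]
Step 13: x=[6.4348] v=[-2.3393]
Step 14: x=[6.1942] v=[-2.4058]
Step 15: x=[5.9492] v=[-2.4505]
Step 16: x=[5.7019] v=[-2.4731]
Step 17: x=[5.4546] v=[-2.4733]
Step 18: x=[5.2095] v=[-2.4511]
Step 19: x=[4.9688] v=[-2.4067]
Step 20: x=[4.7348] v=[-2.3405]
Step 21: x=[4.5095] v=[-2.2532]
Step 22: x=[4.2950] v=[-2.1455]
Step 23: x=[4.0932] v=[-2.0184]
Step 24: x=[3.9059] v=[-1.8730]
Step 25: x=[3.7348] v=[-1.7107]
Step 26: x=[3.5815] v=[-1.5329]
Step 27: x=[3.4474] v=[-1.3412]
Step 28: x=[3.3337] v=[-1.1374]
Step 29: x=[3.2414] v=[-0.9233]
Step 30: x=[3.1713] v=[-0.7009]
Step 31: x=[3.1241] v=[-0.4721]
Step 32: x=[3.1002] v=[-0.2390]
Step 33: x=[3.0998] v=[-0.0038]
Step 34: x=[3.1230] v=[0.2315]
First v>=0 after going negative at step 34, time=3.4000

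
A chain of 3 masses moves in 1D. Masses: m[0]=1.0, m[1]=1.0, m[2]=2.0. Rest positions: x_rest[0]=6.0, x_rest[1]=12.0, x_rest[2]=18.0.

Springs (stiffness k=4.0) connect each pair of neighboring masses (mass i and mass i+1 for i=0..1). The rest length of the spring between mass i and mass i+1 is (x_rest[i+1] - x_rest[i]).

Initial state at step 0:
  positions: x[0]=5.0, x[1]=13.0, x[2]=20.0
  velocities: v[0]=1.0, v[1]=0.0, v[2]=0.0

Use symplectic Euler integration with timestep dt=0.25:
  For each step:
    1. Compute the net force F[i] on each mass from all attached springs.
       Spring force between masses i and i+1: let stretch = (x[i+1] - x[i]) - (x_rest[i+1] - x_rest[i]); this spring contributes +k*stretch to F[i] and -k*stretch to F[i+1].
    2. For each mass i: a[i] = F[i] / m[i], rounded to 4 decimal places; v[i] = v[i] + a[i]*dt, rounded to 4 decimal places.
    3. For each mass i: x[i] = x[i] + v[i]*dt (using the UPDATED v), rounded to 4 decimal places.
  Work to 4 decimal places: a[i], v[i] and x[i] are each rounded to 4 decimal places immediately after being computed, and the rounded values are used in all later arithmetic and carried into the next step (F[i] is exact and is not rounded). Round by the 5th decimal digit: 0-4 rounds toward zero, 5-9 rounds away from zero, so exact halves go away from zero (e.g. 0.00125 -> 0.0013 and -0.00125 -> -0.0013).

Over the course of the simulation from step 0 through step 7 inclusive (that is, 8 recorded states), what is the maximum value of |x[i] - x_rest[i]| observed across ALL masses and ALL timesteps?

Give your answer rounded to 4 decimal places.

Answer: 2.9349

Derivation:
Step 0: x=[5.0000 13.0000 20.0000] v=[1.0000 0.0000 0.0000]
Step 1: x=[5.7500 12.7500 19.8750] v=[3.0000 -1.0000 -0.5000]
Step 2: x=[6.7500 12.5313 19.6094] v=[4.0000 -0.8750 -1.0625]
Step 3: x=[7.6953 12.6368 19.2090] v=[3.7813 0.4218 -1.6016]
Step 4: x=[8.3760 13.1499 18.7371] v=[2.7228 2.0525 -1.8877]
Step 5: x=[8.7502 13.8664 18.3168] v=[1.4967 2.8658 -1.6813]
Step 6: x=[8.9034 14.4164 18.0902] v=[0.6129 2.2000 -0.9065]
Step 7: x=[8.9349 14.5066 18.1544] v=[0.1259 0.3608 0.2566]
Max displacement = 2.9349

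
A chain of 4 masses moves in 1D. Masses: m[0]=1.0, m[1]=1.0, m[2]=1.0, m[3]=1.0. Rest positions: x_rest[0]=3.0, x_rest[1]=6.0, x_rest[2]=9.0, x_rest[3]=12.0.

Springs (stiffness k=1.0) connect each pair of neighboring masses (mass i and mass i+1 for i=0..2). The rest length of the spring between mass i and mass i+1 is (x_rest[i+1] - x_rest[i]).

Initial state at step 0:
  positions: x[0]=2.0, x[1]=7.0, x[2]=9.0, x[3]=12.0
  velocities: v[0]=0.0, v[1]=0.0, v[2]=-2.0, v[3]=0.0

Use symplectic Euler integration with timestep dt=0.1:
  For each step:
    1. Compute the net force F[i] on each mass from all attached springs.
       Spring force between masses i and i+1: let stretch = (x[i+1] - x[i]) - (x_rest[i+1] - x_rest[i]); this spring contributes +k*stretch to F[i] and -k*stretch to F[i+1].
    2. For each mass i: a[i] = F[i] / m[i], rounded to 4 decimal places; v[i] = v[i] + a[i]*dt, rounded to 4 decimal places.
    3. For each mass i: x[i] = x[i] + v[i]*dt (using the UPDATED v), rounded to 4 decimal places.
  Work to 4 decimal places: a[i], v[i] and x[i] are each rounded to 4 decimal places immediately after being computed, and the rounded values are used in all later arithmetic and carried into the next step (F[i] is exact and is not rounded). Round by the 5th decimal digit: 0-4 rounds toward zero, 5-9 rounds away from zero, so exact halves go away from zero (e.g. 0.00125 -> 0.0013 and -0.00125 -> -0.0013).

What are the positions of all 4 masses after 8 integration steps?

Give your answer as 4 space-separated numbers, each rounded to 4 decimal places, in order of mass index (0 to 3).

Answer: 2.6166 5.9477 7.9709 11.8650

Derivation:
Step 0: x=[2.0000 7.0000 9.0000 12.0000] v=[0.0000 0.0000 -2.0000 0.0000]
Step 1: x=[2.0200 6.9700 8.8100 12.0000] v=[0.2000 -0.3000 -1.9000 0.0000]
Step 2: x=[2.0595 6.9089 8.6335 11.9981] v=[0.3950 -0.6110 -1.7650 -0.0190]
Step 3: x=[2.1175 6.8166 8.4734 11.9926] v=[0.5799 -0.9235 -1.6010 -0.0555]
Step 4: x=[2.1925 6.6938 8.3319 11.9819] v=[0.7498 -1.2277 -1.4148 -0.1074]
Step 5: x=[2.2825 6.5424 8.2105 11.9647] v=[0.8999 -1.5140 -1.2136 -0.1724]
Step 6: x=[2.3851 6.3651 8.1100 11.9399] v=[1.0259 -1.7732 -1.0050 -0.2478]
Step 7: x=[2.4975 6.1654 8.0304 11.9068] v=[1.1239 -1.9967 -0.7965 -0.3308]
Step 8: x=[2.6166 5.9477 7.9709 11.8650] v=[1.1907 -2.1770 -0.5954 -0.4184]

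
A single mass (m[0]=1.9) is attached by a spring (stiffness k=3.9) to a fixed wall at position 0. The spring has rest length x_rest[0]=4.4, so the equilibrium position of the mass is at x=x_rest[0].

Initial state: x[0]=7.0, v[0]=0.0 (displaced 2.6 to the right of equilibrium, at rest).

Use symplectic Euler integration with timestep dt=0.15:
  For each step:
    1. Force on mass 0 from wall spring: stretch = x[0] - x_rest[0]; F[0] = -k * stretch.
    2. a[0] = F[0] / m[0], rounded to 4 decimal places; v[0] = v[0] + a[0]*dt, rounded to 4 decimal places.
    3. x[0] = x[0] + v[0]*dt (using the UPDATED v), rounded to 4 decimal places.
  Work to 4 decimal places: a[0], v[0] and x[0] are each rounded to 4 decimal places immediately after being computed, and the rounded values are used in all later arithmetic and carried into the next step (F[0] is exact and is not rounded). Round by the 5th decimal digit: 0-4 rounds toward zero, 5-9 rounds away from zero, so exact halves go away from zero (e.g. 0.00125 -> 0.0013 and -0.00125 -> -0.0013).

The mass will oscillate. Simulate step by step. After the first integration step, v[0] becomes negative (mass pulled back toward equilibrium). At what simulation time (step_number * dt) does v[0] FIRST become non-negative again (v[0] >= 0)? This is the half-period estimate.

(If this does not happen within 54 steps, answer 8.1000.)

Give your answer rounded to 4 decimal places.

Answer: 2.2500

Derivation:
Step 0: x=[7.0000] v=[0.0000]
Step 1: x=[6.8799] v=[-0.8005]
Step 2: x=[6.6453] v=[-1.5640]
Step 3: x=[6.3070] v=[-2.2553]
Step 4: x=[5.8806] v=[-2.8425]
Step 5: x=[5.3858] v=[-3.2984]
Step 6: x=[4.8455] v=[-3.6019]
Step 7: x=[4.2846] v=[-3.7391]
Step 8: x=[3.7291] v=[-3.7036]
Step 9: x=[3.2046] v=[-3.4970]
Step 10: x=[2.7353] v=[-3.1289]
Step 11: x=[2.3428] v=[-2.6164]
Step 12: x=[2.0454] v=[-1.9830]
Step 13: x=[1.8567] v=[-1.2580]
Step 14: x=[1.7855] v=[-0.4749]
Step 15: x=[1.8350] v=[0.3301]
First v>=0 after going negative at step 15, time=2.2500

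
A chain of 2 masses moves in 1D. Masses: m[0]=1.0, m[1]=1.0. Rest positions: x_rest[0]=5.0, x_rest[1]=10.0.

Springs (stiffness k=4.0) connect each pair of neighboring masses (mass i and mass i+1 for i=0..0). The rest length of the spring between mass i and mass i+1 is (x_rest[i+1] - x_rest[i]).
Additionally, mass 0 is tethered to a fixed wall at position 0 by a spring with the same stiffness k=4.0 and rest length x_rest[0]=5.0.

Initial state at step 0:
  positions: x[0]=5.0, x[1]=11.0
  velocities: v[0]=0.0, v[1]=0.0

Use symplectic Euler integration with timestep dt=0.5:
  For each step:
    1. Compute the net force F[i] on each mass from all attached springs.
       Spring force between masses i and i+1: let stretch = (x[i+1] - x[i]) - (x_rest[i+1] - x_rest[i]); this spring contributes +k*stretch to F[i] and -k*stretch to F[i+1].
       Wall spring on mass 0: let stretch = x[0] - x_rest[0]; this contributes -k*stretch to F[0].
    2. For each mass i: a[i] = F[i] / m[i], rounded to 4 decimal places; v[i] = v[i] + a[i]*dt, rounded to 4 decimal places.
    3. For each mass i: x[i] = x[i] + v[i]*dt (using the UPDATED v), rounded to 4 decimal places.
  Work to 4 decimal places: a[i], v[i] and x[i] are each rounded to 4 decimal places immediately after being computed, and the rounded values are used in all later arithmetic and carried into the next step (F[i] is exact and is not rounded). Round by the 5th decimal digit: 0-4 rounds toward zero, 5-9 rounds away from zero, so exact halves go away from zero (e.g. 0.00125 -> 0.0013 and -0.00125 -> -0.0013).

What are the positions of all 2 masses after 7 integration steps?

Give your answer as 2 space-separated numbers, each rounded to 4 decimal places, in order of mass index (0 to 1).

Step 0: x=[5.0000 11.0000] v=[0.0000 0.0000]
Step 1: x=[6.0000 10.0000] v=[2.0000 -2.0000]
Step 2: x=[5.0000 10.0000] v=[-2.0000 0.0000]
Step 3: x=[4.0000 10.0000] v=[-2.0000 0.0000]
Step 4: x=[5.0000 9.0000] v=[2.0000 -2.0000]
Step 5: x=[5.0000 9.0000] v=[0.0000 0.0000]
Step 6: x=[4.0000 10.0000] v=[-2.0000 2.0000]
Step 7: x=[5.0000 10.0000] v=[2.0000 0.0000]

Answer: 5.0000 10.0000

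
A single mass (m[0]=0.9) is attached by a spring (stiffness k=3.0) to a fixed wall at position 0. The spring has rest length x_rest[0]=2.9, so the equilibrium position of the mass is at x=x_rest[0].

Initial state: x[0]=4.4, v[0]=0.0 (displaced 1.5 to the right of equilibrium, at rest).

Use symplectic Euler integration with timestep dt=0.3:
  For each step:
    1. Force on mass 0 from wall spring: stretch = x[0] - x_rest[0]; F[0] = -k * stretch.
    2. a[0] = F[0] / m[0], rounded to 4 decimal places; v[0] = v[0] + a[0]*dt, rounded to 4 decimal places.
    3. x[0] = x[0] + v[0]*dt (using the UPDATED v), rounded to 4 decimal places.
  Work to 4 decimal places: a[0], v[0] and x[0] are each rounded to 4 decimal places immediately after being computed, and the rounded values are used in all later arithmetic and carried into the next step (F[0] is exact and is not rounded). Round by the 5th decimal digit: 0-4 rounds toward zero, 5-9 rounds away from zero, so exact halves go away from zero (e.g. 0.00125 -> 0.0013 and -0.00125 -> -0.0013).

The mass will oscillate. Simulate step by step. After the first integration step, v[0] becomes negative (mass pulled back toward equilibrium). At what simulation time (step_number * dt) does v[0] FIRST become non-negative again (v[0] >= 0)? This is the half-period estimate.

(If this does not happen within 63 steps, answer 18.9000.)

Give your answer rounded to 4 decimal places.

Answer: 1.8000

Derivation:
Step 0: x=[4.4000] v=[0.0000]
Step 1: x=[3.9500] v=[-1.5000]
Step 2: x=[3.1850] v=[-2.5500]
Step 3: x=[2.3345] v=[-2.8350]
Step 4: x=[1.6537] v=[-2.2695]
Step 5: x=[1.3467] v=[-1.0232]
Step 6: x=[1.5057] v=[0.5301]
First v>=0 after going negative at step 6, time=1.8000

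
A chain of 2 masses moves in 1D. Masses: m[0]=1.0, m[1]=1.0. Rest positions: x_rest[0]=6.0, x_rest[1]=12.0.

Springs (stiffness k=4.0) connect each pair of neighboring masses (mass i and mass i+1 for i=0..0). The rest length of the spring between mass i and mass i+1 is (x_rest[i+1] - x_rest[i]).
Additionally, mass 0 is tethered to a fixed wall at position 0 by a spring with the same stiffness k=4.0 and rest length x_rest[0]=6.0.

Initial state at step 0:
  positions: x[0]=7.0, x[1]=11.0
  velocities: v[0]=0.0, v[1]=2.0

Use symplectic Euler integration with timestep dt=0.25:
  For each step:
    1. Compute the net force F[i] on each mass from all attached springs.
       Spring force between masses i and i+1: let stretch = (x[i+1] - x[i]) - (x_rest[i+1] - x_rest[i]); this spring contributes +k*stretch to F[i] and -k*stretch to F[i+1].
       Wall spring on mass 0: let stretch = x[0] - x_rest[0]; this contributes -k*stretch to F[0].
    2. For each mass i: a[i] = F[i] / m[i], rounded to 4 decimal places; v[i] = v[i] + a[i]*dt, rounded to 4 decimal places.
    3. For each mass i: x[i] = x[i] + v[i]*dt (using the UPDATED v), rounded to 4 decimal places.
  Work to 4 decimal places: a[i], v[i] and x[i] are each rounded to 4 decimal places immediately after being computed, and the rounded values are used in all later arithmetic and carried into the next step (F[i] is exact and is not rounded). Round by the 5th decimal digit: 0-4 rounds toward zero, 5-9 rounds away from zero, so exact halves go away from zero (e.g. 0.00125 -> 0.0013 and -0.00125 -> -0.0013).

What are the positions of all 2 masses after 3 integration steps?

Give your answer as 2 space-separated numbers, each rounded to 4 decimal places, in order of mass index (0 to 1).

Answer: 5.0781 13.7031

Derivation:
Step 0: x=[7.0000 11.0000] v=[0.0000 2.0000]
Step 1: x=[6.2500 12.0000] v=[-3.0000 4.0000]
Step 2: x=[5.3750 13.0625] v=[-3.5000 4.2500]
Step 3: x=[5.0781 13.7031] v=[-1.1875 2.5625]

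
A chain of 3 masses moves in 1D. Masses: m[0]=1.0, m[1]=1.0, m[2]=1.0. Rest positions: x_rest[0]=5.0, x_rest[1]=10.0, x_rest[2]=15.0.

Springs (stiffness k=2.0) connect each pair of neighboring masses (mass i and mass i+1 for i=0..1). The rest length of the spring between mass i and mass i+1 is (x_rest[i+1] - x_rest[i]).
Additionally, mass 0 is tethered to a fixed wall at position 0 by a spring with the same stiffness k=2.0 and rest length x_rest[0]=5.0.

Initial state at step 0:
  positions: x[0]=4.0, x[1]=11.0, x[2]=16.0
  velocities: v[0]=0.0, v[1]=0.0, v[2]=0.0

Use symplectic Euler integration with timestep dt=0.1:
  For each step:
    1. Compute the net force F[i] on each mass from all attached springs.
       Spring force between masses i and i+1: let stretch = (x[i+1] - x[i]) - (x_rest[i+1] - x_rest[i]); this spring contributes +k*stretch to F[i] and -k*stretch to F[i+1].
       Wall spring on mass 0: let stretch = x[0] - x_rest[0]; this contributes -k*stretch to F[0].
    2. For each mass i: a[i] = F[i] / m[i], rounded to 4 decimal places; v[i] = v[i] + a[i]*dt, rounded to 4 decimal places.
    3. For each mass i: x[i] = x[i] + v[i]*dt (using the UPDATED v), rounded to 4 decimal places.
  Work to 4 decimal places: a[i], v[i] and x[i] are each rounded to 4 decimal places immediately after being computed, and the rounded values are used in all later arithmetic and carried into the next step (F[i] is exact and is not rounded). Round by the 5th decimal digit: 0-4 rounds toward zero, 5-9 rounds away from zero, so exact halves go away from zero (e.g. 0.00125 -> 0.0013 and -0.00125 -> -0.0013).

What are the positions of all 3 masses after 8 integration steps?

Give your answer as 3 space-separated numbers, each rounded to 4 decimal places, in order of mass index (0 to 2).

Step 0: x=[4.0000 11.0000 16.0000] v=[0.0000 0.0000 0.0000]
Step 1: x=[4.0600 10.9600 16.0000] v=[0.6000 -0.4000 0.0000]
Step 2: x=[4.1768 10.8828 15.9992] v=[1.1680 -0.7720 -0.0080]
Step 3: x=[4.3442 10.7738 15.9961] v=[1.6738 -1.0899 -0.0313]
Step 4: x=[4.5533 10.6407 15.9885] v=[2.0909 -1.3314 -0.0758]
Step 5: x=[4.7931 10.4928 15.9740] v=[2.3977 -1.4793 -0.1454]
Step 6: x=[5.0510 10.3405 15.9498] v=[2.5790 -1.5230 -0.2416]
Step 7: x=[5.3137 10.1946 15.9135] v=[2.6267 -1.4590 -0.3635]
Step 8: x=[5.5677 10.0655 15.8628] v=[2.5401 -1.2914 -0.5073]

Answer: 5.5677 10.0655 15.8628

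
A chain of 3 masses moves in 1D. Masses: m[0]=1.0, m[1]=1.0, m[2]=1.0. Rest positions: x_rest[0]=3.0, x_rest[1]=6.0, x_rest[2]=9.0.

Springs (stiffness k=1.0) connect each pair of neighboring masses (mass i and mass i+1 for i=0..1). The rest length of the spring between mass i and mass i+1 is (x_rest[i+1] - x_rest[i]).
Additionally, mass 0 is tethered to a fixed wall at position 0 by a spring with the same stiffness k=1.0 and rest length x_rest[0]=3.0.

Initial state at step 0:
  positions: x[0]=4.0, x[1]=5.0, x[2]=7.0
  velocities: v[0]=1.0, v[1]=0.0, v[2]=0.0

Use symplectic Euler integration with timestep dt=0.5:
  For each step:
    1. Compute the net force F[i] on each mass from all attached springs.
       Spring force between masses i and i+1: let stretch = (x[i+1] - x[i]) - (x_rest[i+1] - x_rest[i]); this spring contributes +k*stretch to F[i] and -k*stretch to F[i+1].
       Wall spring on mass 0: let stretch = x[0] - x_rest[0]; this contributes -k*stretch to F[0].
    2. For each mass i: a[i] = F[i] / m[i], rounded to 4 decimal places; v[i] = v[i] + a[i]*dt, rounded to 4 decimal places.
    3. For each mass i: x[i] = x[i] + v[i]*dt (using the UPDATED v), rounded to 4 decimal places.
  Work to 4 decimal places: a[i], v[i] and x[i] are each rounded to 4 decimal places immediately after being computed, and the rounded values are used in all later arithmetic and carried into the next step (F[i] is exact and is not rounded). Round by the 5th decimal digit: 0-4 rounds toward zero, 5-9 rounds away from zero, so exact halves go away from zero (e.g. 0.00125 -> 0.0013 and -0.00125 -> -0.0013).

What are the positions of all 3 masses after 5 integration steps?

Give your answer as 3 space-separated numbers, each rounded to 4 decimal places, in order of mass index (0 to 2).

Step 0: x=[4.0000 5.0000 7.0000] v=[1.0000 0.0000 0.0000]
Step 1: x=[3.7500 5.2500 7.2500] v=[-0.5000 0.5000 0.5000]
Step 2: x=[2.9375 5.6250 7.7500] v=[-1.6250 0.7500 1.0000]
Step 3: x=[2.0625 5.8594 8.4688] v=[-1.7500 0.4688 1.4375]
Step 4: x=[1.6211 5.7969 9.2852] v=[-0.8828 -0.1250 1.6328]
Step 5: x=[1.8184 5.5625 9.9796] v=[0.3946 -0.4688 1.3887]

Answer: 1.8184 5.5625 9.9796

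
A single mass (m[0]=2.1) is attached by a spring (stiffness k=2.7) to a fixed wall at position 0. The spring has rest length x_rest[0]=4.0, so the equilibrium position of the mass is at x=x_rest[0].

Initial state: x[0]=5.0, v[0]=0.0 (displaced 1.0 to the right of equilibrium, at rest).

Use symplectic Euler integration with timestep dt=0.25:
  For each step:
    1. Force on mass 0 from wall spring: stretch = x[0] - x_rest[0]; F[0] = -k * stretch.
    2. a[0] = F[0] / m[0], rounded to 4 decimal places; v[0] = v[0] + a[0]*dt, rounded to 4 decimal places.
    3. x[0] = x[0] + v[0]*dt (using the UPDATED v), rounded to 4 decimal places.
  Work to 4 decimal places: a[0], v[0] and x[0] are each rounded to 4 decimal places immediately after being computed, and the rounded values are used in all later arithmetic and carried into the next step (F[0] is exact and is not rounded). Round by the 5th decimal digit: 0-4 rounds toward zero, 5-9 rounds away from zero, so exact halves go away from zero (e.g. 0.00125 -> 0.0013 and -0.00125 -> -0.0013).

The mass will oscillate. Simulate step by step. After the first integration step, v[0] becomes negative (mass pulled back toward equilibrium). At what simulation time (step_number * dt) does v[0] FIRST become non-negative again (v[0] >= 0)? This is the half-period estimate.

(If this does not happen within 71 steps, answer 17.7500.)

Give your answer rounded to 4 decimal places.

Step 0: x=[5.0000] v=[0.0000]
Step 1: x=[4.9197] v=[-0.3214]
Step 2: x=[4.7655] v=[-0.6170]
Step 3: x=[4.5497] v=[-0.8631]
Step 4: x=[4.2898] v=[-1.0398]
Step 5: x=[4.0066] v=[-1.1330]
Step 6: x=[3.7228] v=[-1.1351]
Step 7: x=[3.4613] v=[-1.0460]
Step 8: x=[3.2431] v=[-0.8729]
Step 9: x=[3.0857] v=[-0.6296]
Step 10: x=[3.0018] v=[-0.3357]
Step 11: x=[2.9981] v=[-0.0149]
Step 12: x=[3.0749] v=[0.3072]
First v>=0 after going negative at step 12, time=3.0000

Answer: 3.0000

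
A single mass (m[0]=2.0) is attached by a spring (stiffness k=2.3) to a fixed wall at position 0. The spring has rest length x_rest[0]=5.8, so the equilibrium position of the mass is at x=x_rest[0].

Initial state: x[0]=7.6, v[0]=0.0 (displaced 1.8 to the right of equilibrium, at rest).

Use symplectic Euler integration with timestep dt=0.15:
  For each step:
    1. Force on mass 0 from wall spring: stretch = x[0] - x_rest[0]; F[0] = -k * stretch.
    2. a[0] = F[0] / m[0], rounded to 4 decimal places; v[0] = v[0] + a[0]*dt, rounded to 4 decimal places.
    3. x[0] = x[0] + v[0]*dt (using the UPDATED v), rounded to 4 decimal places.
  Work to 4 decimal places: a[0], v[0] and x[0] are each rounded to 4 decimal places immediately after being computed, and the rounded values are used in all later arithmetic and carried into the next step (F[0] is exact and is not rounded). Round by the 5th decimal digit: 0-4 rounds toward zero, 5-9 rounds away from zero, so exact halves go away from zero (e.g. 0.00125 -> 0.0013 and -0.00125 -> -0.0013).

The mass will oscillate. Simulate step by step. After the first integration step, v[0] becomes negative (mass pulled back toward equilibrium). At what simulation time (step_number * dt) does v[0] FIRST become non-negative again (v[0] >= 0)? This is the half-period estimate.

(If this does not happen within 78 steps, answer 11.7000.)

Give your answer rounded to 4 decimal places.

Answer: 3.0000

Derivation:
Step 0: x=[7.6000] v=[0.0000]
Step 1: x=[7.5534] v=[-0.3105]
Step 2: x=[7.4615] v=[-0.6130]
Step 3: x=[7.3266] v=[-0.8996]
Step 4: x=[7.1522] v=[-1.1629]
Step 5: x=[6.9428] v=[-1.3962]
Step 6: x=[6.7038] v=[-1.5933]
Step 7: x=[6.4414] v=[-1.7492]
Step 8: x=[6.1624] v=[-1.8598]
Step 9: x=[5.8741] v=[-1.9223]
Step 10: x=[5.5838] v=[-1.9351]
Step 11: x=[5.2991] v=[-1.8978]
Step 12: x=[5.0274] v=[-1.8114]
Step 13: x=[4.7757] v=[-1.6781]
Step 14: x=[4.5505] v=[-1.5014]
Step 15: x=[4.3576] v=[-1.2859]
Step 16: x=[4.2020] v=[-1.0371]
Step 17: x=[4.0878] v=[-0.7614]
Step 18: x=[4.0179] v=[-0.4661]
Step 19: x=[3.9941] v=[-0.1587]
Step 20: x=[4.0170] v=[0.1528]
First v>=0 after going negative at step 20, time=3.0000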